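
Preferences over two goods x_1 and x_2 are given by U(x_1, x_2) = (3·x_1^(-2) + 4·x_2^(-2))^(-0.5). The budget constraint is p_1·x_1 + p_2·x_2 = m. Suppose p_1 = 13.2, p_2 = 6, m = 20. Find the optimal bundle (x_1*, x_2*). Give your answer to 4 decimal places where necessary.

x_1* = 0.9179, x_2* = 1.314

MRS = MU_x_1/MU_x_2 = (3/4)·(x_2/x_1)^(3). Set equal to p_1/p_2.
Solve for the ratio: x_2/x_1 = [(4/3)·p_1/p_2]^(1/3).
With the ratio pinned down, the budget gives x_1* = m/(p_1 + p_2·(x_2/x_1)) and x_2* = (x_2/x_1)·x_1*.
Numerically x_2/x_1 = 1.431486, so x_1* = 20/(13.2 + 6·1.431486) = 0.9179 and x_2* = 1.431486·0.9179 = 1.314.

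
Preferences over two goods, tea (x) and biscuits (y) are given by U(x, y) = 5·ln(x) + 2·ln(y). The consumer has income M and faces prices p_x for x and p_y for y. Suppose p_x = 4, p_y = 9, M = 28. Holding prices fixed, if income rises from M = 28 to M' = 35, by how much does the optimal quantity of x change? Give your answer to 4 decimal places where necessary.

Δx* = 1.25

Tangency: MRS = (5/2)·y/x = p_x/p_y.
So 5·p_y·y = 2·p_x·x; combined with the budget, a share 5/7 of income goes to x.
Demand: x*(p_x,p_y,M) = 5/7·M/p_x and y* = 2/7·M/p_y.
At p_x=4, p_y=9, M=28: x* = 5/7·28/4 = 5.
At M' = 35: x* = 6.25. Change: 6.25 − 5 = 1.25.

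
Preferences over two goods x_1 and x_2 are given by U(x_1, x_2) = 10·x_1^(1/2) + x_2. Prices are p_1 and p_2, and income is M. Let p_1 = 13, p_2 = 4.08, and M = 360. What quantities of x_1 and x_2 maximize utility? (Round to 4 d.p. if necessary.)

Set MRS = p_1/p_2: 5·x_1^(−1/2) = p_1/p_2.
Thus x_1* = (5·p_2/p_1)² — independent of M — with the rest of income spent on x_2.
Plugging in: x_1* = (5·4.08/13)² = 2.4625, x_2* = 80.3891.

x_1* = 2.4625, x_2* = 80.3891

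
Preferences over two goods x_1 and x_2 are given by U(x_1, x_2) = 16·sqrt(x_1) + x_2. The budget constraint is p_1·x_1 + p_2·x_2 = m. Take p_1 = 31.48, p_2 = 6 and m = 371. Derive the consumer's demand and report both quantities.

MU_x_1 = 8/√x_1, MU_x_2 = 1. Tangency: 8/√x_1 = p_1/p_2.
Solve: √x_1 = 8·p_2/p_1, so x_1*(p_1,p_2) = (8·p_2/p_1)², and x_2* = (m − p_1·x_1*)/p_2.
Plugging in: x_1* = (8·6/31.48)² = 2.3249, x_2* = 49.6351.

x_1* = 2.3249, x_2* = 49.6351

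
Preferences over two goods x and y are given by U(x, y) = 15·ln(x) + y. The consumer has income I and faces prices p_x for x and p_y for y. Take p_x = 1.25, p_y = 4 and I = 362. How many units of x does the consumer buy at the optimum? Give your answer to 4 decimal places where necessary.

MU_x = 15/x, MU_y = 1. Tangency: 15/x = p_x/p_y.
So x*(p_x,p_y) = 15·p_y/p_x, independent of income; and y* = (I − 15·p_y)/p_y.
At the given prices: x* = 15·4/1.25 = 48.

x* = 48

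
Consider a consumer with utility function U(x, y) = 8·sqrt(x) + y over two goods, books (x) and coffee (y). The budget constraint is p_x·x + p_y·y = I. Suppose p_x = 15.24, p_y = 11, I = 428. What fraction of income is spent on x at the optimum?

share on x = 0.2968

MU_x = 4/√x, MU_y = 1. Tangency: 4/√x = p_x/p_y.
Thus x* = (4·p_y/p_x)² — independent of I — with the rest of income spent on y.
Plugging in: x* = (4·11/15.24)² = 8.3356, y* = 27.3605.
Expenditure on x: 15.24·8.3356 = 127.0341; share = 0.2968.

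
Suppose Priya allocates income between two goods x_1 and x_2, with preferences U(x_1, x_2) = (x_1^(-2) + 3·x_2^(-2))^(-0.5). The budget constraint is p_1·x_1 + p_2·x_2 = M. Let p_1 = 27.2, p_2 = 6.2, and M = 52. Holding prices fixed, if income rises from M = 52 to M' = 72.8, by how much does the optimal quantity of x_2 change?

Δx_2* = 1.1738

MU_x_1 ∝ x_1^(-3), MU_x_2 ∝ 3·x_2^(-3), so MRS = (1/3)·(x_2/x_1)^(3) = p_1/p_2.
Hence x_2/x_1 = (3·p_1/p_2)^(1/(3)), i.e. raised to the 1/3 power.
Substitute x_2 = (x_2/x_1)·x_1 into the budget: x_1* = M/(p_1 + p_2·(x_2/x_1)).
Numerically x_2/x_1 = 2.361019, so x_1* = 52/(27.2 + 6.2·2.361019) = 1.2429 and x_2* = 2.361019·1.2429 = 2.9345.
At M' = 72.8: x_2* = 4.1082. Change: 4.1082 − 2.9345 = 1.1738.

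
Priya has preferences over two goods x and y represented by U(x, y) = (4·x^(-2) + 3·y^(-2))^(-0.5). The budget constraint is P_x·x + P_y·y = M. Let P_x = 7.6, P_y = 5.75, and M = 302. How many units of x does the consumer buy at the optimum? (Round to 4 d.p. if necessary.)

From the CES first-order condition, (4/3)·(y/x)^(3) = P_x/P_y.
Solve for the ratio: y/x = [(3/4)·P_x/P_y]^(1/3).
Substitute y = (y/x)·x into the budget: x* = M/(P_x + P_y·(y/x)).
Numerically y/x = 0.997093, so x* = 302/(7.6 + 5.75·0.997093) = 22.6501.

x* = 22.6501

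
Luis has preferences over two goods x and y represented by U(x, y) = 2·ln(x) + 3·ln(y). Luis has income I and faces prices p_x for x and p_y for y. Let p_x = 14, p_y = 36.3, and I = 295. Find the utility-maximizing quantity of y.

y* = 4.876

Tangency: MRS = (2/3)·y/x = p_x/p_y.
So 2·p_y·y = 3·p_x·x; combined with the budget, a share 0.4 of income goes to x.
Demand: x*(p_x,p_y,I) = 0.4·I/p_x and y* = 0.6·I/p_y.
At p_x=14, p_y=36.3, I=295: y* = 0.6·295/36.3 = 4.876.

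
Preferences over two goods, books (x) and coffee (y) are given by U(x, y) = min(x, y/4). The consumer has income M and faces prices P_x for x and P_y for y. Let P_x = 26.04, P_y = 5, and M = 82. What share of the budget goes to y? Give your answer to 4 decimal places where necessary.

share on y = 0.4344

With perfect complements, no substitution: consume in ratio x:y = 1:4.
Budget: P_x·x + P_y·4·x = M, so (P_x + 4·P_y)·x = M.
Demand: x*(P_x,P_y,M) = M/(P_x + 4·P_y), y* = 4·M/(P_x + 4·P_y).
Here 26.04 + 4·5 = 46.04, giving x* = 1.7811 and y* = 7.1242.
Expenditure on y: 5·7.1242 = 35.6212; share = 0.4344.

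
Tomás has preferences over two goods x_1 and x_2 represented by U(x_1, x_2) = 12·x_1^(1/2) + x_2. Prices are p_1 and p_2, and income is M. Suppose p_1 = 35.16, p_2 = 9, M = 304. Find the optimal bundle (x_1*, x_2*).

x_1* = 2.3588, x_2* = 24.5628

Utility is quasi-linear in x_2; the FOC for x_1 is 6/√x_1 = p_1/p_2.
Solve: √x_1 = 6·p_2/p_1, so x_1*(p_1,p_2) = (6·p_2/p_1)², and x_2* = (M − p_1·x_1*)/p_2.
Plugging in: x_1* = (6·9/35.16)² = 2.3588, x_2* = 24.5628.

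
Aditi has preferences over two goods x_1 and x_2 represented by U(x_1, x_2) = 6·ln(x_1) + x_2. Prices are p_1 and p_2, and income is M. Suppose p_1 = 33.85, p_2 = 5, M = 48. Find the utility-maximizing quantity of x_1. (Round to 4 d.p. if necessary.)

x_1* = 0.8863

Set MRS = p_1/p_2: (6/x_1)/1 = p_1/p_2.
So x_1*(p_1,p_2) = 6·p_2/p_1, independent of income; and x_2* = (M − 6·p_2)/p_2.
At the given prices: x_1* = 6·5/33.85 = 0.8863.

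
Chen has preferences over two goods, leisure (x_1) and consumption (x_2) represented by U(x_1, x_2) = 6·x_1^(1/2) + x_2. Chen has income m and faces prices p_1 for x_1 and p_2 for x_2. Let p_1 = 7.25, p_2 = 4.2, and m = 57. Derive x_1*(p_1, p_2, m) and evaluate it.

Set MRS = p_1/p_2: 3·x_1^(−1/2) = p_1/p_2.
Thus x_1* = (3·p_2/p_1)² — independent of m — with the rest of income spent on x_2.
Plugging in: x_1* = (3·4.2/7.25)² = 3.0204.

x_1* = 3.0204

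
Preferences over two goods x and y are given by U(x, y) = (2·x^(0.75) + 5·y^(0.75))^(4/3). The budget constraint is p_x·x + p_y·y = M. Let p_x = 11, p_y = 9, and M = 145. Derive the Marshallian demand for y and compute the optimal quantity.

y* = 15.8883

From the CES first-order condition, (2/5)·(y/x)^(0.25) = p_x/p_y.
Hence y/x = ((5/2)·p_x/p_y)^(1/(0.25)), i.e. raised to the 4 power.
Substitute y = (y/x)·x into the budget: x* = M/(p_x + p_y·(y/x)).
Numerically y/x = 87.168734, so x* = 145/(11 + 9·87.168734) = 0.1823 and y* = 87.168734·0.1823 = 15.8883.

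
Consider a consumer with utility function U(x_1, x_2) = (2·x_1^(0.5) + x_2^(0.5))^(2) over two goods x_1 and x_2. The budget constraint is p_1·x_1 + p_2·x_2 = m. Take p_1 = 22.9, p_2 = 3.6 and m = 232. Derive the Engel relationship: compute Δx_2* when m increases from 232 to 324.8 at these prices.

Numerically x_2/x_1 = 10.115934, so x_1* = 232/(22.9 + 3.6·10.115934) = 3.9112 and x_2* = 10.115934·3.9112 = 39.5651.
At m' = 324.8: x_2* = 55.3911. Change: 55.3911 − 39.5651 = 15.826.

Δx_2* = 15.826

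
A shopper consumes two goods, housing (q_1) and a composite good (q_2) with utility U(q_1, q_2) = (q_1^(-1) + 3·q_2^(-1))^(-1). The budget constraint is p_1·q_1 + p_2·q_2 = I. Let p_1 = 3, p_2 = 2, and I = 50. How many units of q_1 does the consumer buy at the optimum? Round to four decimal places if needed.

MRS = MU_q_1/MU_q_2 = (1/3)·(q_2/q_1)^(2). Set equal to p_1/p_2.
Solve for the ratio: q_2/q_1 = [3·p_1/p_2]^(0.5).
With the ratio pinned down, the budget gives q_1* = I/(p_1 + p_2·(q_2/q_1)) and q_2* = (q_2/q_1)·q_1*.
Numerically q_2/q_1 = 2.12132, so q_1* = 50/(3 + 2·2.12132) = 6.9036.

q_1* = 6.9036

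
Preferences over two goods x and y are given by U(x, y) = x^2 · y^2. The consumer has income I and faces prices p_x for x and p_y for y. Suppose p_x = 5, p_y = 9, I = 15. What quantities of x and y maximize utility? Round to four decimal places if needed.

x* = 1.5, y* = 0.8333

Tangency: MRS = y/x = p_x/p_y.
Rearranging, p_y·y = p_x·x. Substituting into the budget gives p_x·x·(1 + 1) = I.
Demand: x*(p_x,p_y,I) = 0.5·I/p_x and y* = 0.5·I/p_y.
At p_x=5, p_y=9, I=15: x* = 0.5·15/5 = 1.5, y* = 0.8333.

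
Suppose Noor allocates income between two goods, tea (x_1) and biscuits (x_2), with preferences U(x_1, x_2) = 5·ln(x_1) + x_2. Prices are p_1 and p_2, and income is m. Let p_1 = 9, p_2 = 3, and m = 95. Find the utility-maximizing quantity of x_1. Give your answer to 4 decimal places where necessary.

x_1* = 1.6667

So x_1*(p_1,p_2) = 5·p_2/p_1, independent of income; and x_2* = (m − 5·p_2)/p_2.
At the given prices: x_1* = 5·3/9 = 1.6667.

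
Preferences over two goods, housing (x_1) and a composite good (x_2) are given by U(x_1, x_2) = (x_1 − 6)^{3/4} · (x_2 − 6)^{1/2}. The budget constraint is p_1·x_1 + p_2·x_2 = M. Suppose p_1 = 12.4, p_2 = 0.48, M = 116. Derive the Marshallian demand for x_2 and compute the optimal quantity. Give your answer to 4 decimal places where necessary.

Discretionary income = 116 − 6·12.4 − 6·0.48 = 38.72; x_2* = 6 + 0.4·38.72/0.48 = 38.2667.

x_2* = 38.2667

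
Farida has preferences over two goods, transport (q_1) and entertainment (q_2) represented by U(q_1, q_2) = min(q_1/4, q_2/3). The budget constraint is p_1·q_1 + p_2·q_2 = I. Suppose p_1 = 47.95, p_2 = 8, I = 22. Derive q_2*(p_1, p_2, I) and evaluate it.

Demand: q_1*(p_1,p_2,I) = 4·I/(4·p_1 + 3·p_2), q_2* = 3·I/(4·p_1 + 3·p_2).
Here 4·47.95 + 3·8 = 215.8, giving q_2* = 0.3058.

q_2* = 0.3058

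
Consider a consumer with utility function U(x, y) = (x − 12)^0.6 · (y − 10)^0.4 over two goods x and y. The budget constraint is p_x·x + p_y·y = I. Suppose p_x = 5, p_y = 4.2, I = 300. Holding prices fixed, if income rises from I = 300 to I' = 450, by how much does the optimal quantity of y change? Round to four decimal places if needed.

Δy* = 14.2857

Let x' = x−12, y' = y−10. MRS = (3/2)·y'/x' = p_x/p_y.
Substituting into the budget: x* = 12 + 0.6·(I − 12·p_x − 10·p_y)/p_x, and y* = 10 + 0.4·(…)/p_y.
Discretionary income = 300 − 12·5 − 10·4.2 = 198; y* = 10 + 0.4·198/4.2 = 28.8571.
At I' = 450: y* = 43.1429. Change: 43.1429 − 28.8571 = 14.2857.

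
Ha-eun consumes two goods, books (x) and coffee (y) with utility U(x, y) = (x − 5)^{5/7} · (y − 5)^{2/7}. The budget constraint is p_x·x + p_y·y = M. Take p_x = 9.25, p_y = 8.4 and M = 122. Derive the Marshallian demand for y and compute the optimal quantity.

Discretionary income = 122 − 5·9.25 − 5·8.4 = 33.75; y* = 5 + 2/7·33.75/8.4 = 6.148.

y* = 6.148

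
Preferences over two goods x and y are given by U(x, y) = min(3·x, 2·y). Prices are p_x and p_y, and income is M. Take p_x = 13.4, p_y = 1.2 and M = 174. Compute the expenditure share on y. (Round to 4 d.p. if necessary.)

share on y = 0.1184

With perfect complements, no substitution: consume in ratio x:y = 2:3.
Budget: p_x·x + p_y·(3/2)·x = M, so (2·p_x + 3·p_y)·x = 2·M.
Demand: x*(p_x,p_y,M) = 2·M/(2·p_x + 3·p_y), y* = 3·M/(2·p_x + 3·p_y).
Here 2·13.4 + 3·1.2 = 30.4, giving x* = 11.4474 and y* = 17.1711.
Expenditure on y: 1.2·17.1711 = 20.6053; share = 0.1184.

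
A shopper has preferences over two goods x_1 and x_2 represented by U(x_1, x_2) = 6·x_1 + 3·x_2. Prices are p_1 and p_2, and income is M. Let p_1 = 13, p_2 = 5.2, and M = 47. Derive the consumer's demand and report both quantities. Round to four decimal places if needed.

x_1* = 0, x_2* = 9.0385

Perfect substitutes: compare marginal utility per dollar. 6/p_1 vs 3/p_2 → 0.4615 vs 0.5769.
x_2 gives more utility per dollar, so spend all income on x_2: x_2* = M/p_2, x_1* = 0.
Numerically: x_1* = 0, x_2* = 9.0385.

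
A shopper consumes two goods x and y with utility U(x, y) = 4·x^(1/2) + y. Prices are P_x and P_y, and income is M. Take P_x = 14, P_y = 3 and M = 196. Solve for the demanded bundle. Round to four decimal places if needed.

x* = 0.1837, y* = 64.4762

Plugging in: x* = (2·3/14)² = 0.1837, y* = 64.4762.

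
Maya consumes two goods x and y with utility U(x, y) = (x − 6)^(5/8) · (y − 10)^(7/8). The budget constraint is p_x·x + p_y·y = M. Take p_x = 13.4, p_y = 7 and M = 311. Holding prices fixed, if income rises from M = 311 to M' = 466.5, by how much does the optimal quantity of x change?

Δx* = 4.8352

This is Cobb-Douglas in (x−6, y−10): tangency gives 0.625·p_y·(y−10) = 0.875·p_x·(x−6).
After buying the subsistence bundle (6, 10), a share 5/12 of the remaining income goes to x: x* = 6 + 5/12·(M − 6p_x − 10p_y)/p_x.
Discretionary income = 311 − 6·13.4 − 10·7 = 160.6; x* = 6 + 5/12·160.6/13.4 = 10.9938.
At M' = 466.5: x* = 15.829. Change: 15.829 − 10.9938 = 4.8352.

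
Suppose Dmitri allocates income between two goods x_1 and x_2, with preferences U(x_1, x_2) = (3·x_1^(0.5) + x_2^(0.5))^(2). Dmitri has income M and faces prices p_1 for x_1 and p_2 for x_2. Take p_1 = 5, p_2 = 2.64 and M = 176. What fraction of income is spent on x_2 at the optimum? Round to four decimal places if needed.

share on x_2 = 0.1739

MU_x_1 ∝ 3·x_1^(-0.5), MU_x_2 ∝ x_2^(-0.5), so MRS = 3·(x_2/x_1)^(0.5) = p_1/p_2.
Solve for the ratio: x_2/x_1 = [(1/3)·p_1/p_2]^(2).
With the ratio pinned down, the budget gives x_1* = M/(p_1 + p_2·(x_2/x_1)) and x_2* = (x_2/x_1)·x_1*.
Numerically x_2/x_1 = 0.398556, so x_1* = 176/(5 + 2.64·0.398556) = 29.0804 and x_2* = 0.398556·29.0804 = 11.5902.
Expenditure on x_2: 2.64·11.5902 = 30.5981; share = 0.1739.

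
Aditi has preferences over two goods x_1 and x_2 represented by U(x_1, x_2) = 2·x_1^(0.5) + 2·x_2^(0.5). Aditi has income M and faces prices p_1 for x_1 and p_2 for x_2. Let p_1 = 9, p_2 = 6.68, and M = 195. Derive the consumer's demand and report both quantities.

x_1* = 9.2304, x_2* = 16.7554

MU_x_1 ∝ 2·x_1^(-0.5), MU_x_2 ∝ 2·x_2^(-0.5), so MRS = (x_2/x_1)^(0.5) = p_1/p_2.
Hence x_2/x_1 = (p_1/p_2)^(1/(0.5)), i.e. raised to the 2 power.
Substitute x_2 = (x_2/x_1)·x_1 into the budget: x_1* = M/(p_1 + p_2·(x_2/x_1)).
Numerically x_2/x_1 = 1.815232, so x_1* = 195/(9 + 6.68·1.815232) = 9.2304 and x_2* = 1.815232·9.2304 = 16.7554.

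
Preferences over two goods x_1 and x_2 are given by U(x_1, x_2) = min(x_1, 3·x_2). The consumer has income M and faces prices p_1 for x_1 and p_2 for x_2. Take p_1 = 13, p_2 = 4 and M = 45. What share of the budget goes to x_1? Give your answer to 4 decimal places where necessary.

share on x_1 = 0.907

Leontief preferences: the optimum is at the kink where x_1/3 = x_2/1, i.e. x_2 = (1/3)·x_1.
Budget: p_1·x_1 + p_2·(1/3)·x_1 = M, so (3·p_1 + p_2)·x_1 = 3·M.
Demand: x_1*(p_1,p_2,M) = 3·M/(3·p_1 + p_2), x_2* = M/(3·p_1 + p_2).
Here 3·13 + 4 = 43, giving x_1* = 3.1395 and x_2* = 1.0465.
Expenditure on x_1: 13·3.1395 = 40.814; share = 0.907.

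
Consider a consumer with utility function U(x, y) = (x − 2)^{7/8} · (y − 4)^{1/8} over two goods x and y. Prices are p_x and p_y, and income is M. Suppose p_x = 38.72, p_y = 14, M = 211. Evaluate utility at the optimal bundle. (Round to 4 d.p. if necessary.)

MRS = 7·(y−4)/(x−2). Tangency with p_x/p_y gives y−4 = (1/7)·(p_x/p_y)·(x−2).
Substituting into the budget: x* = 2 + 0.875·(M − 2·p_x − 4·p_y)/p_x, and y* = 4 + 0.125·(…)/p_y.
Discretionary income = 211 − 2·38.72 − 4·14 = 77.56; x* = 2 + 0.875·77.56/38.72 = 3.7527; y* = 4 + 0.125·77.56/14 = 4.6925.
Utility at the optimum: U(3.7527, 4.6925) = 1.5606.

V = 1.5606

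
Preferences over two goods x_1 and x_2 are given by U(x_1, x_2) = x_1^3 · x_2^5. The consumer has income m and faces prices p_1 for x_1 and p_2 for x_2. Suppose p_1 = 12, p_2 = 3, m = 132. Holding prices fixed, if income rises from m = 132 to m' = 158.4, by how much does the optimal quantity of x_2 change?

Tangency: MRS = (3/5)·x_2/x_1 = p_1/p_2.
So 3·p_2·x_2 = 5·p_1·x_1; combined with the budget, a share 0.375 of income goes to x_1.
Demand: x_1*(p_1,p_2,m) = 0.375·m/p_1 and x_2* = 0.625·m/p_2.
At p_1=12, p_2=3, m=132: x_2* = 0.625·132/3 = 27.5.
At m' = 158.4: x_2* = 33. Change: 33 − 27.5 = 5.5.

Δx_2* = 5.5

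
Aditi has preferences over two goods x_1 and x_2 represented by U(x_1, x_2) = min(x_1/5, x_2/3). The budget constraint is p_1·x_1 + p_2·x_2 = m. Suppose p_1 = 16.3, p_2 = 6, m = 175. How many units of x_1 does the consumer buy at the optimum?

x_1* = 8.794

Here 5·16.3 + 3·6 = 99.5, giving x_1* = 8.794.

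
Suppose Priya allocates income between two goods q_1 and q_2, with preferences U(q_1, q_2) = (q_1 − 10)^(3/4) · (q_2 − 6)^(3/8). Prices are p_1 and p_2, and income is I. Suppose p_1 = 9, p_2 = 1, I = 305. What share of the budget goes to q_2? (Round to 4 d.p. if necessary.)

share on q_2 = 0.2481

Let q_1' = q_1−10, q_2' = q_2−6. MRS = 2·q_2'/q_1' = p_1/p_2.
Substituting into the budget: q_1* = 10 + 2/3·(I − 10·p_1 − 6·p_2)/p_1, and q_2* = 6 + 1/3·(…)/p_2.
Discretionary income = 305 − 10·9 − 6·1 = 209; q_1* = 10 + 2/3·209/9 = 25.4815; q_2* = 6 + 1/3·209/1 = 75.6667.
Expenditure on q_2: 1·75.6667 = 75.6667; share = 0.2481.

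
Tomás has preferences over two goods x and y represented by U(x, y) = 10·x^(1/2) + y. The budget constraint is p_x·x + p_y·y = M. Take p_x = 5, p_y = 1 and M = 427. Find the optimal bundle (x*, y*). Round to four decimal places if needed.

Utility is quasi-linear in y; the FOC for x is 5/√x = p_x/p_y.
Solve: √x = 5·p_y/p_x, so x*(p_x,p_y) = (5·p_y/p_x)², and y* = (M − p_x·x*)/p_y.
Plugging in: x* = (5·1/5)² = 1, y* = 422.

x* = 1, y* = 422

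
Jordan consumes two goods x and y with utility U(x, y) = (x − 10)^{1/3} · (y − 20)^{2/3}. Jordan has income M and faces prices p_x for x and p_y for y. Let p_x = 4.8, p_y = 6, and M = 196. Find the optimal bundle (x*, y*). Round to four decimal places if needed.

Let x' = x−10, y' = y−20. MRS = (1/2)·y'/x' = p_x/p_y.
Substituting into the budget: x* = 10 + 1/3·(M − 10·p_x − 20·p_y)/p_x, and y* = 20 + 2/3·(…)/p_y.
Discretionary income = 196 − 10·4.8 − 20·6 = 28; x* = 10 + 1/3·28/4.8 = 11.9444; y* = 20 + 2/3·28/6 = 23.1111.

x* = 11.9444, y* = 23.1111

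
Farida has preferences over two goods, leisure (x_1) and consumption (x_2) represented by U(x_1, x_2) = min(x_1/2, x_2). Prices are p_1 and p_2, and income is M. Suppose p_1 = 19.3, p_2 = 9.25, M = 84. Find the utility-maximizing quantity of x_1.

x_1* = 3.511

Leontief preferences: the optimum is at the kink where x_1/2 = x_2/1, i.e. x_2 = (1/2)·x_1.
Budget: p_1·x_1 + p_2·(1/2)·x_1 = M, so (2·p_1 + p_2)·x_1 = 2·M.
Demand: x_1*(p_1,p_2,M) = 2·M/(2·p_1 + p_2), x_2* = M/(2·p_1 + p_2).
Here 2·19.3 + 9.25 = 47.85, giving x_1* = 3.511.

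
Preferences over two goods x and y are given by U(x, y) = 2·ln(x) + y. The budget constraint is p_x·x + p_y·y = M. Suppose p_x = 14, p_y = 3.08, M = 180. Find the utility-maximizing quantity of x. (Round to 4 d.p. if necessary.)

x* = 0.44

MU_x = 2/x, MU_y = 1. Tangency: 2/x = p_x/p_y.
So x*(p_x,p_y) = 2·p_y/p_x, independent of income; and y* = (M − 2·p_y)/p_y.
At the given prices: x* = 2·3.08/14 = 0.44.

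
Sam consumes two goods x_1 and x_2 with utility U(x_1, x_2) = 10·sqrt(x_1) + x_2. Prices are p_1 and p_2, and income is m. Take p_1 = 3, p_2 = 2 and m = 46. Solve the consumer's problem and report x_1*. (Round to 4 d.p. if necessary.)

x_1* = 11.1111

MU_x_1 = 5/√x_1, MU_x_2 = 1. Tangency: 5/√x_1 = p_1/p_2.
Thus x_1* = (5·p_2/p_1)² — independent of m — with the rest of income spent on x_2.
Plugging in: x_1* = (5·2/3)² = 11.1111.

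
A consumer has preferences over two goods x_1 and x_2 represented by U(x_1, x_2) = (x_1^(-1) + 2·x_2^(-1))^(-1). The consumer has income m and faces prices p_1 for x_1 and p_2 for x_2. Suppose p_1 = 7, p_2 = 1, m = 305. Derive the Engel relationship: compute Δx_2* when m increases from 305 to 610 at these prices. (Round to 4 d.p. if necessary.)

MRS = MU_x_1/MU_x_2 = (1/2)·(x_2/x_1)^(2). Set equal to p_1/p_2.
Hence x_2/x_1 = (2·p_1/p_2)^(1/(2)), i.e. raised to the 0.5 power.
Substitute x_2 = (x_2/x_1)·x_1 into the budget: x_1* = m/(p_1 + p_2·(x_2/x_1)).
Numerically x_2/x_1 = 3.741657, so x_1* = 305/(7 + 1·3.741657) = 28.3941 and x_2* = 3.741657·28.3941 = 106.2411.
At m' = 610: x_2* = 212.4822. Change: 212.4822 − 106.2411 = 106.2411.

Δx_2* = 106.2411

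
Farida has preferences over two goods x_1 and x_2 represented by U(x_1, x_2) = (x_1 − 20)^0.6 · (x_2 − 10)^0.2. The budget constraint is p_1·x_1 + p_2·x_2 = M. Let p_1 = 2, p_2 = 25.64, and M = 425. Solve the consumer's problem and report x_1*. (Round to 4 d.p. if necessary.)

Discretionary income = 425 − 20·2 − 10·25.64 = 128.6; x_1* = 20 + 0.75·128.6/2 = 68.225.

x_1* = 68.225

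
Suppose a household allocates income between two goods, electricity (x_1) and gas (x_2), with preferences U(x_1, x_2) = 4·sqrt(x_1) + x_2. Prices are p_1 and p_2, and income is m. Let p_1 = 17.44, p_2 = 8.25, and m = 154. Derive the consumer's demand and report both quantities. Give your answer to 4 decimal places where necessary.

x_1* = 0.8951, x_2* = 16.7745

Set MRS = p_1/p_2: 2·x_1^(−1/2) = p_1/p_2.
Thus x_1* = (2·p_2/p_1)² — independent of m — with the rest of income spent on x_2.
Plugging in: x_1* = (2·8.25/17.44)² = 0.8951, x_2* = 16.7745.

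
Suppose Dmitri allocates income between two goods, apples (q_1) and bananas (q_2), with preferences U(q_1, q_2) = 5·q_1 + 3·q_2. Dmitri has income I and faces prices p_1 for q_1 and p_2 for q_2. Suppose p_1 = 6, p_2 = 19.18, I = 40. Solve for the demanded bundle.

Linear utility — the consumer picks whichever good has higher MU/price: 5/6 = 0.8333 vs 3/19.18 = 0.1564.
q_1 gives more utility per dollar, so spend all income on q_1: q_1* = I/p_1, q_2* = 0.
Numerically: q_1* = 6.6667, q_2* = 0.

q_1* = 6.6667, q_2* = 0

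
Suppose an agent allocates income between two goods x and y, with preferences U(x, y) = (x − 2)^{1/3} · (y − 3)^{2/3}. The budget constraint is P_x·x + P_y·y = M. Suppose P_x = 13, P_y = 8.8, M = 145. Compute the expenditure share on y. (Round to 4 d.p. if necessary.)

share on y = 0.6078

Let x' = x−2, y' = y−3. MRS = (1/2)·y'/x' = P_x/P_y.
After buying the subsistence bundle (2, 3), a share 1/3 of the remaining income goes to x: x* = 2 + 1/3·(M − 2P_x − 3P_y)/P_x.
Discretionary income = 145 − 2·13 − 3·8.8 = 92.6; x* = 2 + 1/3·92.6/13 = 4.3744; y* = 3 + 2/3·92.6/8.8 = 10.0152.
Expenditure on y: 8.8·10.0152 = 88.1333; share = 0.6078.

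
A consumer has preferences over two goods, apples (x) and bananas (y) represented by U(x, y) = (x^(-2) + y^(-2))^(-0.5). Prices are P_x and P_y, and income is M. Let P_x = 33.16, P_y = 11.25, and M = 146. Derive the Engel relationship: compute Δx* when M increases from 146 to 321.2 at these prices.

From the CES first-order condition, (y/x)^(3) = P_x/P_y.
Hence y/x = (P_x/P_y)^(1/(3)), i.e. raised to the 1/3 power.
Substitute y = (y/x)·x into the budget: x* = M/(P_x + P_y·(y/x)).
Numerically y/x = 1.433796, so x* = 146/(33.16 + 11.25·1.433796) = 2.962.
At M' = 321.2: x* = 6.5165. Change: 6.5165 − 2.962 = 3.5545.

Δx* = 3.5545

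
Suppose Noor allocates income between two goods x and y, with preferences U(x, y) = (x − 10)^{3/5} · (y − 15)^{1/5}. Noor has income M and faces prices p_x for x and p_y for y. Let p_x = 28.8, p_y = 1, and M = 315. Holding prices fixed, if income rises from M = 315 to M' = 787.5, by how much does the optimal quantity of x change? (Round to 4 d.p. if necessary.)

Δx* = 12.3047

MRS = 3·(y−15)/(x−10). Tangency with p_x/p_y gives y−15 = (1/3)·(p_x/p_y)·(x−10).
Substituting into the budget: x* = 10 + 0.75·(M − 10·p_x − 15·p_y)/p_x, and y* = 15 + 0.25·(…)/p_y.
Discretionary income = 315 − 10·28.8 − 15·1 = 12; x* = 10 + 0.75·12/28.8 = 10.3125.
At M' = 787.5: x* = 22.6172. Change: 22.6172 − 10.3125 = 12.3047.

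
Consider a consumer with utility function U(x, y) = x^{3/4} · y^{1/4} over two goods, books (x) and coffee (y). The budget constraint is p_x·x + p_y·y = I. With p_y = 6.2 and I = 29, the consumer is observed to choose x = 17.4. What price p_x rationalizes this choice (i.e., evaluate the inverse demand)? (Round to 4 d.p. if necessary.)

The MRS is 3·y/x. Set MRS = p_x/p_y.
Rearranging, p_y·y = (1/3)·p_x·x. Substituting into the budget gives p_x·x·(1 + (1/3)) = I.
Demand: x*(p_x,p_y,I) = 0.75·I/p_x and y* = 0.25·I/p_y.
Set x* = 17.4 in the demand function and solve for p_x: p_x = 1.25.

p_x = 1.25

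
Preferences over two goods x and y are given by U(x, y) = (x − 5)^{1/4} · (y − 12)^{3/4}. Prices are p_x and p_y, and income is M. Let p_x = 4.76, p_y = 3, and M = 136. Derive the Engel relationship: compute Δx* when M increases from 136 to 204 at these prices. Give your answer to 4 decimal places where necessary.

Let x' = x−5, y' = y−12. MRS = (1/3)·y'/x' = p_x/p_y.
Substituting into the budget: x* = 5 + 0.25·(M − 5·p_x − 12·p_y)/p_x, and y* = 12 + 0.75·(…)/p_y.
Discretionary income = 136 − 5·4.76 − 12·3 = 76.2; x* = 5 + 0.25·76.2/4.76 = 9.0021.
At M' = 204: x* = 12.5735. Change: 12.5735 − 9.0021 = 3.5714.

Δx* = 3.5714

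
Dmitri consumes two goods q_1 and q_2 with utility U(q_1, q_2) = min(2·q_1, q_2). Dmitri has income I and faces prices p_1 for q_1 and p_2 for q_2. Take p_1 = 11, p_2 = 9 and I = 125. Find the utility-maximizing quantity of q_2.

q_2* = 8.6207

Leontief preferences: the optimum is at the kink where q_1/1 = q_2/2, i.e. q_2 = 2·q_1.
Budget: p_1·q_1 + p_2·2·q_1 = I, so (p_1 + 2·p_2)·q_1 = I.
Demand: q_1*(p_1,p_2,I) = I/(p_1 + 2·p_2), q_2* = 2·I/(p_1 + 2·p_2).
Here 11 + 2·9 = 29, giving q_2* = 8.6207.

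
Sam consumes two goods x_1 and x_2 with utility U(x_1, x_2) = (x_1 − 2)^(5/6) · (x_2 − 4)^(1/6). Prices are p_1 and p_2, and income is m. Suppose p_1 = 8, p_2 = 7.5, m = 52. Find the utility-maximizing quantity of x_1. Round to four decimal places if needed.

x_1* = 2.625

Substituting into the budget: x_1* = 2 + 5/6·(m − 2·p_1 − 4·p_2)/p_1, and x_2* = 4 + 1/6·(…)/p_2.
Discretionary income = 52 − 2·8 − 4·7.5 = 6; x_1* = 2 + 5/6·6/8 = 2.625.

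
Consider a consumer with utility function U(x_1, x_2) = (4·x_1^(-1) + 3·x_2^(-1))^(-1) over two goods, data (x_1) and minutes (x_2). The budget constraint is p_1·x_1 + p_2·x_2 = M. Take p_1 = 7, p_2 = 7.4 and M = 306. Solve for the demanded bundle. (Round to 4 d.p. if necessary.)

With the ratio pinned down, the budget gives x_1* = M/(p_1 + p_2·(x_2/x_1)) and x_2* = (x_2/x_1)·x_1*.
Numerically x_2/x_1 = 0.842294, so x_1* = 306/(7 + 7.4·0.842294) = 23.124 and x_2* = 0.842294·23.124 = 19.4773.

x_1* = 23.124, x_2* = 19.4773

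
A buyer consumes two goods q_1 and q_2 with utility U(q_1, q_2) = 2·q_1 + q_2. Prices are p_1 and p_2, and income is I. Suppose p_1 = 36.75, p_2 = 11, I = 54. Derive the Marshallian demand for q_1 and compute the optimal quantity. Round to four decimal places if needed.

Perfect substitutes: compare marginal utility per dollar. 2/p_1 vs 1/p_2 → 0.0544 vs 0.0909.
q_2 gives more utility per dollar, so spend all income on q_2: q_2* = I/p_2, q_1* = 0.
Numerically: q_1* = 0, q_2* = 4.9091.

q_1* = 0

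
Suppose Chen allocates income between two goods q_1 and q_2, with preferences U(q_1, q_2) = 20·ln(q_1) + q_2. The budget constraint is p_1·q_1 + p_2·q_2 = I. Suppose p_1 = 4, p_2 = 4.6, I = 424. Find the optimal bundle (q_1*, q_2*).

At the given prices: q_1* = 20·4.6/4 = 23, and q_2* = 72.1739.

q_1* = 23, q_2* = 72.1739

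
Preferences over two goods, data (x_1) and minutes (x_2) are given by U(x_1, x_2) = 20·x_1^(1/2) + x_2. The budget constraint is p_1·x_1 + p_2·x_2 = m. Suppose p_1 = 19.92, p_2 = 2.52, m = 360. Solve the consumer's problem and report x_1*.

MU_x_1 = 10/√x_1, MU_x_2 = 1. Tangency: 10/√x_1 = p_1/p_2.
Thus x_1* = (10·p_2/p_1)² — independent of m — with the rest of income spent on x_2.
Plugging in: x_1* = (10·2.52/19.92)² = 1.6004.

x_1* = 1.6004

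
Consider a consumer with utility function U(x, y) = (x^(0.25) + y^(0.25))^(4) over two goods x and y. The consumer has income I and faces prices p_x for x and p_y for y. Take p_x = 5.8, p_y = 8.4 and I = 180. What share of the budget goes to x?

MU_x ∝ x^(-0.75), MU_y ∝ y^(-0.75), so MRS = (y/x)^(0.75) = p_x/p_y.
Hence y/x = (p_x/p_y)^(1/(0.75)), i.e. raised to the 4/3 power.
Substitute y = (y/x)·x into the budget: x* = I/(p_x + p_y·(y/x)).
Numerically y/x = 0.610283, so x* = 180/(5.8 + 8.4·0.610283) = 16.4739 and y* = 0.610283·16.4739 = 10.0537.
Expenditure on x: 5.8·16.4739 = 95.5486; share = 0.5308.

share on x = 0.5308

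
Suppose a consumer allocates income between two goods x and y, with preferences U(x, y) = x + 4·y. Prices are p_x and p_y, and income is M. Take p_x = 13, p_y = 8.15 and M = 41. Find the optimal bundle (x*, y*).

y gives more utility per dollar, so spend all income on y: y* = M/p_y, x* = 0.
Numerically: x* = 0, y* = 5.0307.

x* = 0, y* = 5.0307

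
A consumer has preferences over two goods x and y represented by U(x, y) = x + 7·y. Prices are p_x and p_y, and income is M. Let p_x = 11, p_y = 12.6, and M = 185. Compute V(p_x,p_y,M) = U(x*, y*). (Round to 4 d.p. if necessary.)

Linear utility — the consumer picks whichever good has higher MU/price: 1/11 = 0.0909 vs 7/12.6 = 0.5556.
y gives more utility per dollar, so spend all income on y: y* = M/p_y, x* = 0.
Numerically: x* = 0, y* = 14.6825.
Utility at the optimum: U(0, 14.6825) = 102.7778.

V = 102.7778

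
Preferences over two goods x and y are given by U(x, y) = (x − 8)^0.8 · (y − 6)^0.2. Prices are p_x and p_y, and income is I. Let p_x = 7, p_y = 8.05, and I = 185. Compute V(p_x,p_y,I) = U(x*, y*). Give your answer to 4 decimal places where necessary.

V = 6.7969

Let x' = x−8, y' = y−6. MRS = 4·y'/x' = p_x/p_y.
After buying the subsistence bundle (8, 6), a share 0.8 of the remaining income goes to x: x* = 8 + 0.8·(I − 8p_x − 6p_y)/p_x.
Discretionary income = 185 − 8·7 − 6·8.05 = 80.7; x* = 8 + 0.8·80.7/7 = 17.2229; y* = 6 + 0.2·80.7/8.05 = 8.005.
Utility at the optimum: U(17.2229, 8.005) = 6.7969.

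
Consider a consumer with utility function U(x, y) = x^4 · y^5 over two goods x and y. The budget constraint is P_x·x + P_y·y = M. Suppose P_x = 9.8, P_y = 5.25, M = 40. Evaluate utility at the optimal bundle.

Demand: x*(P_x,P_y,M) = 4/9·M/P_x and y* = 5/9·M/P_y.
At P_x=9.8, P_y=5.25, M=40: x* = 4/9·40/9.8 = 1.8141, y* = 4.2328.
Utility at the optimum: U(1.8141, 4.2328) = 14714.5337.

V = 14714.5337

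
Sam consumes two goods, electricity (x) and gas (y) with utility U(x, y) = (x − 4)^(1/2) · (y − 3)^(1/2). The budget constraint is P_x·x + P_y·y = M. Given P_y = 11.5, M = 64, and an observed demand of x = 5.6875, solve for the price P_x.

P_x = 4

MRS = (y−3)/(x−4). Tangency with P_x/P_y gives y−3 = (P_x/P_y)·(x−4).
Substituting into the budget: x* = 4 + 0.5·(M − 4·P_x − 3·P_y)/P_x, and y* = 3 + 0.5·(…)/P_y.
Set x* = 5.6875 in the demand function and solve for P_x: P_x = 4.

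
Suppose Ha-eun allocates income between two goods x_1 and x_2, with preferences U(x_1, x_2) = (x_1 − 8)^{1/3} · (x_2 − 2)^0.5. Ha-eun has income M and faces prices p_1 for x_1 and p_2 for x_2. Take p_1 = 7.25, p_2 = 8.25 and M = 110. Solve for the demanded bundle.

This is Cobb-Douglas in (x_1−8, x_2−2): tangency gives 1/3·p_2·(x_2−2) = 0.5·p_1·(x_1−8).
Substituting into the budget: x_1* = 8 + 0.4·(M − 8·p_1 − 2·p_2)/p_1, and x_2* = 2 + 0.6·(…)/p_2.
Discretionary income = 110 − 8·7.25 − 2·8.25 = 35.5; x_1* = 8 + 0.4·35.5/7.25 = 9.9586; x_2* = 2 + 0.6·35.5/8.25 = 4.5818.

x_1* = 9.9586, x_2* = 4.5818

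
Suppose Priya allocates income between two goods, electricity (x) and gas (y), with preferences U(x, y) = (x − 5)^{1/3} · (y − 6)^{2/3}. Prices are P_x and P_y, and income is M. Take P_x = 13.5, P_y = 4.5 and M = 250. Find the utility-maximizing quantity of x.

MRS = (1/2)·(y−6)/(x−5). Tangency with P_x/P_y gives y−6 = 2·(P_x/P_y)·(x−5).
After buying the subsistence bundle (5, 6), a share 1/3 of the remaining income goes to x: x* = 5 + 1/3·(M − 5P_x − 6P_y)/P_x.
Discretionary income = 250 − 5·13.5 − 6·4.5 = 155.5; x* = 5 + 1/3·155.5/13.5 = 8.8395.

x* = 8.8395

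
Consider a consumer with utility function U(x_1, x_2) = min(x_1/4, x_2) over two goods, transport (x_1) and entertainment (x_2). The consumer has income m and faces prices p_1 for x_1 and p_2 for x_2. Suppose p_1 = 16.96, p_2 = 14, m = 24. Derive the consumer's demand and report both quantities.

x_1* = 1.173, x_2* = 0.2933

Demand: x_1*(p_1,p_2,m) = 4·m/(4·p_1 + p_2), x_2* = m/(4·p_1 + p_2).
Here 4·16.96 + 14 = 81.84, giving x_1* = 1.173 and x_2* = 0.2933.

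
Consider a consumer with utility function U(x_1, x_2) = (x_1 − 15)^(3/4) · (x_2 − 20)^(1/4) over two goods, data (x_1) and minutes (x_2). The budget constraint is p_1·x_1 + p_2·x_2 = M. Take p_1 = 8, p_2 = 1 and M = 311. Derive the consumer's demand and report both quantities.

Substituting into the budget: x_1* = 15 + 0.75·(M − 15·p_1 − 20·p_2)/p_1, and x_2* = 20 + 0.25·(…)/p_2.
Discretionary income = 311 − 15·8 − 20·1 = 171; x_1* = 15 + 0.75·171/8 = 31.0312; x_2* = 20 + 0.25·171/1 = 62.75.

x_1* = 31.0312, x_2* = 62.75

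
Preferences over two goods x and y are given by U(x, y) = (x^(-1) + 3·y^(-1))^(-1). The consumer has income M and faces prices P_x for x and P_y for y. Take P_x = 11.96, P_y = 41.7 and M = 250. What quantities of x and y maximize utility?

x* = 4.9367, y* = 4.5793

With the ratio pinned down, the budget gives x* = M/(P_x + P_y·(y/x)) and y* = (y/x)·x*.
Numerically y/x = 0.927595, so x* = 250/(11.96 + 41.7·0.927595) = 4.9367 and y* = 0.927595·4.9367 = 4.5793.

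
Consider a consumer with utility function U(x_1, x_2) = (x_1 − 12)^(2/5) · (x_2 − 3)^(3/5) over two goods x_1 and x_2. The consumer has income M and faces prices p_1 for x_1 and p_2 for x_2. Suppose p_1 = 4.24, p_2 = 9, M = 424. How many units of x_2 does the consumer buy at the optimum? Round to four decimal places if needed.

This is Cobb-Douglas in (x_1−12, x_2−3): tangency gives 0.4·p_2·(x_2−3) = 0.6·p_1·(x_1−12).
After buying the subsistence bundle (12, 3), a share 0.4 of the remaining income goes to x_1: x_1* = 12 + 0.4·(M − 12p_1 − 3p_2)/p_1.
Discretionary income = 424 − 12·4.24 − 3·9 = 346.12; x_2* = 3 + 0.6·346.12/9 = 26.0747.

x_2* = 26.0747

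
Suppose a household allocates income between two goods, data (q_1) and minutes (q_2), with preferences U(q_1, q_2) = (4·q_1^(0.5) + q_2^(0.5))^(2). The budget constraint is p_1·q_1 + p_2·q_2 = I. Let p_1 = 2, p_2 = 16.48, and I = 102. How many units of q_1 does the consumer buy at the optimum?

MU_q_1 ∝ 4·q_1^(-0.5), MU_q_2 ∝ q_2^(-0.5), so MRS = 4·(q_2/q_1)^(0.5) = p_1/p_2.
Hence q_2/q_1 = ((1/4)·p_1/p_2)^(1/(0.5)), i.e. raised to the 2 power.
Substitute q_2 = (q_2/q_1)·q_1 into the budget: q_1* = I/(p_1 + p_2·(q_2/q_1)).
Numerically q_2/q_1 = 0.000921, so q_1* = 102/(2 + 16.48·0.000921) = 50.6161.

q_1* = 50.6161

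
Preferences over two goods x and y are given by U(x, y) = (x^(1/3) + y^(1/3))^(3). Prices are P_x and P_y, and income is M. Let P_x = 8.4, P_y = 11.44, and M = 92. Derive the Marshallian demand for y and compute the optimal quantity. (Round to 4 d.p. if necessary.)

y* = 3.7111

MU_x ∝ x^(-2/3), MU_y ∝ y^(-2/3), so MRS = (y/x)^(2/3) = P_x/P_y.
Hence y/x = (P_x/P_y)^(1/(2/3)), i.e. raised to the 1.5 power.
Substitute y = (y/x)·x into the budget: x* = M/(P_x + P_y·(y/x)).
Numerically y/x = 0.629187, so x* = 92/(8.4 + 11.44·0.629187) = 5.8982 and y* = 0.629187·5.8982 = 3.7111.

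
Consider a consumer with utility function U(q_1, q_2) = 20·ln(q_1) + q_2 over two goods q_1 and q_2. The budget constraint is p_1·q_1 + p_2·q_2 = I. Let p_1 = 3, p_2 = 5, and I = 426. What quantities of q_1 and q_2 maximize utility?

At the given prices: q_1* = 20·5/3 = 33.3333, and q_2* = 65.2.

q_1* = 33.3333, q_2* = 65.2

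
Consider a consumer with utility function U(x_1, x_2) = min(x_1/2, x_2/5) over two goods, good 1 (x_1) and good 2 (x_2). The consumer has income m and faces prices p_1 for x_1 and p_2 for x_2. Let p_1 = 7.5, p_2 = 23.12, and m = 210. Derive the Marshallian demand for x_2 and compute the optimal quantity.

With perfect complements, no substitution: consume in ratio x_1:x_2 = 2:5.
Budget: p_1·x_1 + p_2·(5/2)·x_1 = m, so (2·p_1 + 5·p_2)·x_1 = 2·m.
Demand: x_1*(p_1,p_2,m) = 2·m/(2·p_1 + 5·p_2), x_2* = 5·m/(2·p_1 + 5·p_2).
Here 2·7.5 + 5·23.12 = 130.6, giving x_2* = 8.0398.

x_2* = 8.0398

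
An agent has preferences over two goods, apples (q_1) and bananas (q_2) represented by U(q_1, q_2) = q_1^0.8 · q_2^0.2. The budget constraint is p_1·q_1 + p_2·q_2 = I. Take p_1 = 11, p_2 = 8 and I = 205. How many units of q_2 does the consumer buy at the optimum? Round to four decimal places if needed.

Demand: q_1*(p_1,p_2,I) = 0.8·I/p_1 and q_2* = 0.2·I/p_2.
At p_1=11, p_2=8, I=205: q_2* = 0.2·205/8 = 5.125.

q_2* = 5.125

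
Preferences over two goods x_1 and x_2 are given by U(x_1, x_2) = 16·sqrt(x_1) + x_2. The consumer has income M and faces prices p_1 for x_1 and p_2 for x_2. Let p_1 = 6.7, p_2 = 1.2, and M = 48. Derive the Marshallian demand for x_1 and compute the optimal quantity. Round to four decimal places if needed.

MU_x_1 = 8/√x_1, MU_x_2 = 1. Tangency: 8/√x_1 = p_1/p_2.
Solve: √x_1 = 8·p_2/p_1, so x_1*(p_1,p_2) = (8·p_2/p_1)², and x_2* = (M − p_1·x_1*)/p_2.
Plugging in: x_1* = (8·1.2/6.7)² = 2.053.

x_1* = 2.053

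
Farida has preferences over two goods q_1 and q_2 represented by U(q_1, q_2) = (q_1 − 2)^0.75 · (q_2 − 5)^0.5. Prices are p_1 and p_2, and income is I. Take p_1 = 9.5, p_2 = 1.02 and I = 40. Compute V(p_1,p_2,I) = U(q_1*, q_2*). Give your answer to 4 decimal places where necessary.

MRS = (3/2)·(q_2−5)/(q_1−2). Tangency with p_1/p_2 gives q_2−5 = (2/3)·(p_1/p_2)·(q_1−2).
After buying the subsistence bundle (2, 5), a share 0.6 of the remaining income goes to q_1: q_1* = 2 + 0.6·(I − 2p_1 − 5p_2)/p_1.
Discretionary income = 40 − 2·9.5 − 5·1.02 = 15.9; q_1* = 2 + 0.6·15.9/9.5 = 3.0042; q_2* = 5 + 0.4·15.9/1.02 = 11.2353.
Utility at the optimum: U(3.0042, 11.2353) = 2.5049.

V = 2.5049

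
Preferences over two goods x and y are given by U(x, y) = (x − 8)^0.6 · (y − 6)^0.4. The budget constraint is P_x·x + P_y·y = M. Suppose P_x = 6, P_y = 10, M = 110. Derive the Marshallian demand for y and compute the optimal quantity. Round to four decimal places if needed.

y* = 6.08

Let x' = x−8, y' = y−6. MRS = (3/2)·y'/x' = P_x/P_y.
Substituting into the budget: x* = 8 + 0.6·(M − 8·P_x − 6·P_y)/P_x, and y* = 6 + 0.4·(…)/P_y.
Discretionary income = 110 − 8·6 − 6·10 = 2; y* = 6 + 0.4·2/10 = 6.08.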